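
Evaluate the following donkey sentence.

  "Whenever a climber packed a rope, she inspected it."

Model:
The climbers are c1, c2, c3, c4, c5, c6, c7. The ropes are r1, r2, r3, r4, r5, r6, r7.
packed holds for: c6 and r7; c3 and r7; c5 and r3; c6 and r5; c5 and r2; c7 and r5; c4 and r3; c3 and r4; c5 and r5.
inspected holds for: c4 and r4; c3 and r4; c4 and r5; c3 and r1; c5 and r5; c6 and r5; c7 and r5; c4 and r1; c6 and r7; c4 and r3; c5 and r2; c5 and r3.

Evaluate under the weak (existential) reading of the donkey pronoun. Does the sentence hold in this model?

True

"it" takes "a rope" as antecedent — a donkey pronoun bound across the clause boundary.
Weak reading: every climber c with some packed-rope has at least one packed-rope r such that inspected(c,r).
Per climber: c3:✓  c4:✓  c5:✓  c6:✓  c7:✓
Every climber in the restrictor has a witness.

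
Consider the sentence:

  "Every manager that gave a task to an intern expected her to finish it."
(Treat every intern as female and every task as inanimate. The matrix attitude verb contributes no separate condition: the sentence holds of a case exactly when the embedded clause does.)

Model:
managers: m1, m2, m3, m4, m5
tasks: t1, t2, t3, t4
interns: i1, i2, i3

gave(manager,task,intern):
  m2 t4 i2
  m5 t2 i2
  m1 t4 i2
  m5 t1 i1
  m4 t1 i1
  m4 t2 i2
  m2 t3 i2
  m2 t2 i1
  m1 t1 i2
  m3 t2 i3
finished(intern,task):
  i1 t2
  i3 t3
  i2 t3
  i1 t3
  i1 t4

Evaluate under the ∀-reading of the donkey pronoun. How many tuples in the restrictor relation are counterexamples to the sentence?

"her" takes "an intern" as antecedent and "it" takes "a task"; both are donkey pronouns co-varying with the restrictor.
Strong reading: for every (m,t,i) with gave(m,t,i), finished(i,t).
Restrictor triples: (m1,t1,i2)→finished(i2,t1) ✗  (m1,t4,i2)→finished(i2,t4) ✗  (m2,t2,i1)→finished(i1,t2) ✓  (m2,t3,i2)→finished(i2,t3) ✓  (m2,t4,i2)→finished(i2,t4) ✗  (m3,t2,i3)→finished(i3,t2) ✗  (m4,t1,i1)→finished(i1,t1) ✗  (m4,t2,i2)→finished(i2,t2) ✗  (m5,t1,i1)→finished(i1,t1) ✗  (m5,t2,i2)→finished(i2,t2) ✗
Counterexamples (restrictor triples failing the scope): 8.

8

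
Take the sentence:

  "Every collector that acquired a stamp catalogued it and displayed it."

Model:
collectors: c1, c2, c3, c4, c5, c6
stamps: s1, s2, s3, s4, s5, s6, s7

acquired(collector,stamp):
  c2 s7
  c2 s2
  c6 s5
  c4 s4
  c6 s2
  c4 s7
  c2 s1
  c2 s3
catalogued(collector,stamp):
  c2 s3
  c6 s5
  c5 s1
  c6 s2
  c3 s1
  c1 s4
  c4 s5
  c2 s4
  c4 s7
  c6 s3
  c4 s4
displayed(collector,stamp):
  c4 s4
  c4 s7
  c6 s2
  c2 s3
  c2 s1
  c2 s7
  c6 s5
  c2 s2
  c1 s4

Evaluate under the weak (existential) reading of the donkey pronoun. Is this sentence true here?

True

"it" takes "a stamp" as antecedent — a donkey pronoun bound across the clause boundary.
Weak reading: every collector c with some acquired-stamp has at least one acquired-stamp s such that catalogued(c,s) ∧ displayed(c,s).
Per collector: c2:✓  c4:✓  c6:✓
Every collector in the restrictor has a witness.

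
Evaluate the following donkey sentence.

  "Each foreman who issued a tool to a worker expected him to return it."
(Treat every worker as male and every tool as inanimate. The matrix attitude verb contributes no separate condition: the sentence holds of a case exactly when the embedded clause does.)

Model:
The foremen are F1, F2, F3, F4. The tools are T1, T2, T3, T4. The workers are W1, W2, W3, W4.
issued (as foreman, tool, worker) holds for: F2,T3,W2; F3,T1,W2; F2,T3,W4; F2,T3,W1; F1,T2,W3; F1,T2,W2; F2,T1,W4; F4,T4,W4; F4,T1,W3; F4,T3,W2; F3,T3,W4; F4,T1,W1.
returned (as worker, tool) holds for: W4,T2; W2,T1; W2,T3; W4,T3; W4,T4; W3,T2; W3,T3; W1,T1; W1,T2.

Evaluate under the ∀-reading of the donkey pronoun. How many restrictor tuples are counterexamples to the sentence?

"him" takes "a worker" as antecedent and "it" takes "a tool"; both are donkey pronouns co-varying with the restrictor.
Strong reading: for every (f,t,w) with issued(f,t,w), returned(w,t).
Restrictor triples: (F1,T2,W2)→returned(W2,T2) ✗  (F1,T2,W3)→returned(W3,T2) ✓  (F2,T1,W4)→returned(W4,T1) ✗  (F2,T3,W1)→returned(W1,T3) ✗  (F2,T3,W2)→returned(W2,T3) ✓  (F2,T3,W4)→returned(W4,T3) ✓  (F3,T1,W2)→returned(W2,T1) ✓  (F3,T3,W4)→returned(W4,T3) ✓  (F4,T1,W1)→returned(W1,T1) ✓  (F4,T1,W3)→returned(W3,T1) ✗  (F4,T3,W2)→returned(W2,T3) ✓  (F4,T4,W4)→returned(W4,T4) ✓
Counterexamples (restrictor triples failing the scope): 4.

4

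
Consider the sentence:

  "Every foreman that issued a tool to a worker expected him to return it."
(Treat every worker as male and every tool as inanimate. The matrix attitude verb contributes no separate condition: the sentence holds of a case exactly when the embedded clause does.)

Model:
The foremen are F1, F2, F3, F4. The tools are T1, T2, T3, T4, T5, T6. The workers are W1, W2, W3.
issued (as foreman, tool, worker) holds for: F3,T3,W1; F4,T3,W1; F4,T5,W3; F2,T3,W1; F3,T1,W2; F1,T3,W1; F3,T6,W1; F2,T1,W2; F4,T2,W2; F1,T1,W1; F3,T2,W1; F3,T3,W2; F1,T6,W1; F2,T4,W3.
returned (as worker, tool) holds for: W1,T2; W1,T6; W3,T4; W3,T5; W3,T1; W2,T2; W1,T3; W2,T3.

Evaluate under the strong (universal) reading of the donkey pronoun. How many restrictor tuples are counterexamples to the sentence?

"him" takes "a worker" as antecedent and "it" takes "a tool"; both are donkey pronouns co-varying with the restrictor.
Strong reading: for every (f,t,w) with issued(f,t,w), returned(w,t).
Restrictor triples: (F1,T1,W1)→returned(W1,T1) ✗  (F1,T3,W1)→returned(W1,T3) ✓  (F1,T6,W1)→returned(W1,T6) ✓  (F2,T1,W2)→returned(W2,T1) ✗  (F2,T3,W1)→returned(W1,T3) ✓  (F2,T4,W3)→returned(W3,T4) ✓  (F3,T1,W2)→returned(W2,T1) ✗  (F3,T2,W1)→returned(W1,T2) ✓  (F3,T3,W1)→returned(W1,T3) ✓  (F3,T3,W2)→returned(W2,T3) ✓  (F3,T6,W1)→returned(W1,T6) ✓  (F4,T2,W2)→returned(W2,T2) ✓  (F4,T3,W1)→returned(W1,T3) ✓  (F4,T5,W3)→returned(W3,T5) ✓
Counterexamples (restrictor triples failing the scope): 3.

3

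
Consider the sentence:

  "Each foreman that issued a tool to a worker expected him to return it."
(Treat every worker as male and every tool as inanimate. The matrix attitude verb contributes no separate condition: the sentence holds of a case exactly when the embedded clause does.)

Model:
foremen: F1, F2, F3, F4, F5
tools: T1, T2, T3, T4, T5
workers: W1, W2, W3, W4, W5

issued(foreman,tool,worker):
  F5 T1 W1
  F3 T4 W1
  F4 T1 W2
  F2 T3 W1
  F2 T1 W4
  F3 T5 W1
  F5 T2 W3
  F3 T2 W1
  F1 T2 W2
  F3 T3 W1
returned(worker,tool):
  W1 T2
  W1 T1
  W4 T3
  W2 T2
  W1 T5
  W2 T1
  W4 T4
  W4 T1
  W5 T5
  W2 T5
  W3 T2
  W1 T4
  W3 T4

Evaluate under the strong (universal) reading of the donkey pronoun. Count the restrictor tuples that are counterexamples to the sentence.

"him" takes "a worker" as antecedent and "it" takes "a tool"; both are donkey pronouns co-varying with the restrictor.
Strong reading: for every (f,t,w) with issued(f,t,w), returned(w,t).
Restrictor triples: (F1,T2,W2)→returned(W2,T2) ✓  (F2,T1,W4)→returned(W4,T1) ✓  (F2,T3,W1)→returned(W1,T3) ✗  (F3,T2,W1)→returned(W1,T2) ✓  (F3,T3,W1)→returned(W1,T3) ✗  (F3,T4,W1)→returned(W1,T4) ✓  (F3,T5,W1)→returned(W1,T5) ✓  (F4,T1,W2)→returned(W2,T1) ✓  (F5,T1,W1)→returned(W1,T1) ✓  (F5,T2,W3)→returned(W3,T2) ✓
Counterexamples (restrictor triples failing the scope): 2.

2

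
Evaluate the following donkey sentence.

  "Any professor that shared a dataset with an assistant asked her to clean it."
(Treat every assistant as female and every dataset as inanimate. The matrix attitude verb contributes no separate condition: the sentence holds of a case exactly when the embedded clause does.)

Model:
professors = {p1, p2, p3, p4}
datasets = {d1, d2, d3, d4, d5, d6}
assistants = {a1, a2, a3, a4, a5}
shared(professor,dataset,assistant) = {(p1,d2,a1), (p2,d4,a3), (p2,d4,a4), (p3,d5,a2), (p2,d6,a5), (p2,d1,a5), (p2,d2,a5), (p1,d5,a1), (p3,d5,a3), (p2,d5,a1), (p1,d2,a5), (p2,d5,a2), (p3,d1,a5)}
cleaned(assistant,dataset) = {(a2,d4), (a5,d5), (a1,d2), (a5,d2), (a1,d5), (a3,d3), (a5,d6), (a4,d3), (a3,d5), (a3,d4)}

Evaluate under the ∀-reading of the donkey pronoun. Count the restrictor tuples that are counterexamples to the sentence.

"her" takes "an assistant" as antecedent and "it" takes "a dataset"; both are donkey pronouns co-varying with the restrictor.
Strong reading: for every (p,d,a) with shared(p,d,a), cleaned(a,d).
Restrictor triples: (p1,d2,a1)→cleaned(a1,d2) ✓  (p1,d2,a5)→cleaned(a5,d2) ✓  (p1,d5,a1)→cleaned(a1,d5) ✓  (p2,d1,a5)→cleaned(a5,d1) ✗  (p2,d2,a5)→cleaned(a5,d2) ✓  (p2,d4,a3)→cleaned(a3,d4) ✓  (p2,d4,a4)→cleaned(a4,d4) ✗  (p2,d5,a1)→cleaned(a1,d5) ✓  (p2,d5,a2)→cleaned(a2,d5) ✗  (p2,d6,a5)→cleaned(a5,d6) ✓  (p3,d1,a5)→cleaned(a5,d1) ✗  (p3,d5,a2)→cleaned(a2,d5) ✗  (p3,d5,a3)→cleaned(a3,d5) ✓
Counterexamples (restrictor triples failing the scope): 5.

5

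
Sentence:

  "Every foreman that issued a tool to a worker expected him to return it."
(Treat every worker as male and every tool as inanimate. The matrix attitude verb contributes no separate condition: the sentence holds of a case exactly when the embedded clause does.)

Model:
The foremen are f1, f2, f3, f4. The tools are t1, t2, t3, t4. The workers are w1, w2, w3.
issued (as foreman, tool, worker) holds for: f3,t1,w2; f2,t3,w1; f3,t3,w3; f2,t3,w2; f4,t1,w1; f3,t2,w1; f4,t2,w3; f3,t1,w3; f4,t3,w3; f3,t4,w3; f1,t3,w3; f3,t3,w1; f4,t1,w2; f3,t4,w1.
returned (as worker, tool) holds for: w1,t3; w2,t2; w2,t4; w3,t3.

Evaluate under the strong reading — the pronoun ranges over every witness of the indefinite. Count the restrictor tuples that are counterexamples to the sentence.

9

"him" takes "a worker" as antecedent and "it" takes "a tool"; both are donkey pronouns co-varying with the restrictor.
Strong reading: for every (f,t,w) with issued(f,t,w), returned(w,t).
Restrictor triples: (f1,t3,w3)→returned(w3,t3) ✓  (f2,t3,w1)→returned(w1,t3) ✓  (f2,t3,w2)→returned(w2,t3) ✗  (f3,t1,w2)→returned(w2,t1) ✗  (f3,t1,w3)→returned(w3,t1) ✗  (f3,t2,w1)→returned(w1,t2) ✗  (f3,t3,w1)→returned(w1,t3) ✓  (f3,t3,w3)→returned(w3,t3) ✓  (f3,t4,w1)→returned(w1,t4) ✗  (f3,t4,w3)→returned(w3,t4) ✗  (f4,t1,w1)→returned(w1,t1) ✗  (f4,t1,w2)→returned(w2,t1) ✗  (f4,t2,w3)→returned(w3,t2) ✗  (f4,t3,w3)→returned(w3,t3) ✓
Counterexamples (restrictor triples failing the scope): 9.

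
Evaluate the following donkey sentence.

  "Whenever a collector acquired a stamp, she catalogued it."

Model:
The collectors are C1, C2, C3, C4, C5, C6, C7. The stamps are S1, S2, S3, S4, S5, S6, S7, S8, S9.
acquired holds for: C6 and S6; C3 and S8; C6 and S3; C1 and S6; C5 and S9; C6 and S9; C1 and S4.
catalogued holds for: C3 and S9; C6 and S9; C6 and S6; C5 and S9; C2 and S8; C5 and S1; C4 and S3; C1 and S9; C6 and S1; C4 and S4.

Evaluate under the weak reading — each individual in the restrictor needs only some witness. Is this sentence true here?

False

"it" takes "a stamp" as antecedent — a donkey pronoun bound across the clause boundary.
Weak reading: every collector c with some acquired-stamp has at least one acquired-stamp s such that catalogued(c,s).
Per collector: C1:✗  C3:✗  C5:✓  C6:✓
C1 has no witness among its acquired-stamps.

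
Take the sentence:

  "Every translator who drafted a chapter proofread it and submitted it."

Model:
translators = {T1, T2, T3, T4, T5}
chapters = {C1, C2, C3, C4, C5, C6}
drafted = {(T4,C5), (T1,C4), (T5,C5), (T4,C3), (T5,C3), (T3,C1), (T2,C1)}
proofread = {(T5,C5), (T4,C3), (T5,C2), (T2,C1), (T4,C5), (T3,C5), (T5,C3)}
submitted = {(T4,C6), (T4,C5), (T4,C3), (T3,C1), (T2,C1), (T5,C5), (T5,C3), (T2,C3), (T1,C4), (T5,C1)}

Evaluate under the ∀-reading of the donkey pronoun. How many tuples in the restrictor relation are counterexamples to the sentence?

"it" takes "a chapter" as antecedent — a donkey pronoun bound across the clause boundary.
Strong reading: for every (t,c) with drafted(t,c), proofread(t,c) ∧ submitted(t,c).
Restrictor pairs: (T1,C4) ✗  (T2,C1) ✓  (T3,C1) ✗  (T4,C3) ✓  (T4,C5) ✓  (T5,C3) ✓  (T5,C5) ✓
Counterexamples (restrictor pairs failing the scope): 2.

2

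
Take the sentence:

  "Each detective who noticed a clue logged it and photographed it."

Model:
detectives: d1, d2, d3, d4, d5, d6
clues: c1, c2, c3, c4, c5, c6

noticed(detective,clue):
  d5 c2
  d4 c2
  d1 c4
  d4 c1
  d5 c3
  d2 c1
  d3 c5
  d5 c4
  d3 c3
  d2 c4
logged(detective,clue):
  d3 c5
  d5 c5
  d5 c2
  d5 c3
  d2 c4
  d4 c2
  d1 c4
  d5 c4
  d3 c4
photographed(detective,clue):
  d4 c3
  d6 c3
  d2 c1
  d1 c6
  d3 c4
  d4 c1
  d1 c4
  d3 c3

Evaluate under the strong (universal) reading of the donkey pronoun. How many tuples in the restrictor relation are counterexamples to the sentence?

9

"it" takes "a clue" as antecedent — a donkey pronoun bound across the clause boundary.
Strong reading: for every (d,c) with noticed(d,c), logged(d,c) ∧ photographed(d,c).
Restrictor pairs: (d1,c4) ✓  (d2,c1) ✗  (d2,c4) ✗  (d3,c3) ✗  (d3,c5) ✗  (d4,c1) ✗  (d4,c2) ✗  (d5,c2) ✗  (d5,c3) ✗  (d5,c4) ✗
Counterexamples (restrictor pairs failing the scope): 9.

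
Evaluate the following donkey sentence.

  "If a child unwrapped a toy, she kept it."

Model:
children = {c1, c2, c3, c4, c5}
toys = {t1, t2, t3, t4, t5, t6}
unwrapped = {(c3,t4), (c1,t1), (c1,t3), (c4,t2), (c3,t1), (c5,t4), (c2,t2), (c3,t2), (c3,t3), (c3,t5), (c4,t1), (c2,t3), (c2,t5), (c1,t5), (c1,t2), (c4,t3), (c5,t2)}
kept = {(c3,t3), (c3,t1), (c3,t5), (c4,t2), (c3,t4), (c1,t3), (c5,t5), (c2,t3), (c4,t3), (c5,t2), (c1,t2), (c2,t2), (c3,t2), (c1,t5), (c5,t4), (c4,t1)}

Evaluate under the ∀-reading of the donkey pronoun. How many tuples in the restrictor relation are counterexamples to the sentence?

2

"it" takes "a toy" as antecedent — a donkey pronoun bound across the clause boundary.
Strong reading: for every (c,t) with unwrapped(c,t), kept(c,t).
Restrictor pairs: (c1,t1) ✗  (c1,t2) ✓  (c1,t3) ✓  (c1,t5) ✓  (c2,t2) ✓  (c2,t3) ✓  (c2,t5) ✗  (c3,t1) ✓  (c3,t2) ✓  (c3,t3) ✓  (c3,t4) ✓  (c3,t5) ✓  (c4,t1) ✓  (c4,t2) ✓  (c4,t3) ✓  (c5,t2) ✓  (c5,t4) ✓
Counterexamples (restrictor pairs failing the scope): 2.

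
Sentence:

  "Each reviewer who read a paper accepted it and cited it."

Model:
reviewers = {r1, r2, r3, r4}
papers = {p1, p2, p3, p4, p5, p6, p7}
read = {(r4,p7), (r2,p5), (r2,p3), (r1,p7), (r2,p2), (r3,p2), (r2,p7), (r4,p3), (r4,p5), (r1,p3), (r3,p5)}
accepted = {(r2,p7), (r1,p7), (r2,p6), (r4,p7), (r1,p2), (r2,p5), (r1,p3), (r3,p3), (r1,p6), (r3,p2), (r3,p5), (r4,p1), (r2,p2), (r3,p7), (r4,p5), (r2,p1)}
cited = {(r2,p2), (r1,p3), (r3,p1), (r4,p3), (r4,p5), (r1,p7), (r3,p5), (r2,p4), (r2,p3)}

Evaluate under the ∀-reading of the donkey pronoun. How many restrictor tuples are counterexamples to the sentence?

6

"it" takes "a paper" as antecedent — a donkey pronoun bound across the clause boundary.
Strong reading: for every (r,p) with read(r,p), accepted(r,p) ∧ cited(r,p).
Restrictor pairs: (r1,p3) ✓  (r1,p7) ✓  (r2,p2) ✓  (r2,p3) ✗  (r2,p5) ✗  (r2,p7) ✗  (r3,p2) ✗  (r3,p5) ✓  (r4,p3) ✗  (r4,p5) ✓  (r4,p7) ✗
Counterexamples (restrictor pairs failing the scope): 6.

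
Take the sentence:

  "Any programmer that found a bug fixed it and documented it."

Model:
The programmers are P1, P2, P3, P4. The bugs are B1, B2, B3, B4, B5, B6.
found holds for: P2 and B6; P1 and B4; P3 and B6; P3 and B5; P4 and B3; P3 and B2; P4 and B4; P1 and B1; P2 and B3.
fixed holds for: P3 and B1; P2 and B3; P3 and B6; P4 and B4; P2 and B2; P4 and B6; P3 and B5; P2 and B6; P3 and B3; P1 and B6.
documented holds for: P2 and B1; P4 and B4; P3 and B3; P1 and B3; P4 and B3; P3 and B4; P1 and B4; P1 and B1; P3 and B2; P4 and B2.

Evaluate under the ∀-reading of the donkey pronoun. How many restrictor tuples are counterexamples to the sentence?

"it" takes "a bug" as antecedent — a donkey pronoun bound across the clause boundary.
Strong reading: for every (p,b) with found(p,b), fixed(p,b) ∧ documented(p,b).
Restrictor pairs: (P1,B1) ✗  (P1,B4) ✗  (P2,B3) ✗  (P2,B6) ✗  (P3,B2) ✗  (P3,B5) ✗  (P3,B6) ✗  (P4,B3) ✗  (P4,B4) ✓
Counterexamples (restrictor pairs failing the scope): 8.

8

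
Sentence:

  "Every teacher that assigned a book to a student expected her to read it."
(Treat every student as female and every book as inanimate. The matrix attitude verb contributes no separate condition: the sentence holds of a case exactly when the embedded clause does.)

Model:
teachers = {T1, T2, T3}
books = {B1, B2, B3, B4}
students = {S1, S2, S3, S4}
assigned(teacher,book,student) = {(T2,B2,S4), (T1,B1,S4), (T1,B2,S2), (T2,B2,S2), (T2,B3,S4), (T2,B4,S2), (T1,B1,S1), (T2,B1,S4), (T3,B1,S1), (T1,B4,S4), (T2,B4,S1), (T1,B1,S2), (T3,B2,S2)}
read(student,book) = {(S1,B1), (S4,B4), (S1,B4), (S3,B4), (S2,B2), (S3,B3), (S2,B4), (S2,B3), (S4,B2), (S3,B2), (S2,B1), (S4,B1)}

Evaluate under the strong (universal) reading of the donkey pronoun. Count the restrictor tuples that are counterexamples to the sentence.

1

"her" takes "a student" as antecedent and "it" takes "a book"; both are donkey pronouns co-varying with the restrictor.
Strong reading: for every (t,b,s) with assigned(t,b,s), read(s,b).
Restrictor triples: (T1,B1,S1)→read(S1,B1) ✓  (T1,B1,S2)→read(S2,B1) ✓  (T1,B1,S4)→read(S4,B1) ✓  (T1,B2,S2)→read(S2,B2) ✓  (T1,B4,S4)→read(S4,B4) ✓  (T2,B1,S4)→read(S4,B1) ✓  (T2,B2,S2)→read(S2,B2) ✓  (T2,B2,S4)→read(S4,B2) ✓  (T2,B3,S4)→read(S4,B3) ✗  (T2,B4,S1)→read(S1,B4) ✓  (T2,B4,S2)→read(S2,B4) ✓  (T3,B1,S1)→read(S1,B1) ✓  (T3,B2,S2)→read(S2,B2) ✓
Counterexamples (restrictor triples failing the scope): 1.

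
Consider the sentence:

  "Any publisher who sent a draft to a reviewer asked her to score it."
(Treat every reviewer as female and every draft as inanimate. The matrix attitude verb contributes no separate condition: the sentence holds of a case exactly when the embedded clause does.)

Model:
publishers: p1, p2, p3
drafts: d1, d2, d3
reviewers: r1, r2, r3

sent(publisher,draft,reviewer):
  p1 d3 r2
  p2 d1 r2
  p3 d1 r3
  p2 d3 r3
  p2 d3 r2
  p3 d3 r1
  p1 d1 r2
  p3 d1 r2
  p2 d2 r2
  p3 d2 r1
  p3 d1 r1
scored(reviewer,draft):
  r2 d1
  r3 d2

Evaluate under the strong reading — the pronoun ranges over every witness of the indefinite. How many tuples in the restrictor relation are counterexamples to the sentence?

"her" takes "a reviewer" as antecedent and "it" takes "a draft"; both are donkey pronouns co-varying with the restrictor.
Strong reading: for every (p,d,r) with sent(p,d,r), scored(r,d).
Restrictor triples: (p1,d1,r2)→scored(r2,d1) ✓  (p1,d3,r2)→scored(r2,d3) ✗  (p2,d1,r2)→scored(r2,d1) ✓  (p2,d2,r2)→scored(r2,d2) ✗  (p2,d3,r2)→scored(r2,d3) ✗  (p2,d3,r3)→scored(r3,d3) ✗  (p3,d1,r1)→scored(r1,d1) ✗  (p3,d1,r2)→scored(r2,d1) ✓  (p3,d1,r3)→scored(r3,d1) ✗  (p3,d2,r1)→scored(r1,d2) ✗  (p3,d3,r1)→scored(r1,d3) ✗
Counterexamples (restrictor triples failing the scope): 8.

8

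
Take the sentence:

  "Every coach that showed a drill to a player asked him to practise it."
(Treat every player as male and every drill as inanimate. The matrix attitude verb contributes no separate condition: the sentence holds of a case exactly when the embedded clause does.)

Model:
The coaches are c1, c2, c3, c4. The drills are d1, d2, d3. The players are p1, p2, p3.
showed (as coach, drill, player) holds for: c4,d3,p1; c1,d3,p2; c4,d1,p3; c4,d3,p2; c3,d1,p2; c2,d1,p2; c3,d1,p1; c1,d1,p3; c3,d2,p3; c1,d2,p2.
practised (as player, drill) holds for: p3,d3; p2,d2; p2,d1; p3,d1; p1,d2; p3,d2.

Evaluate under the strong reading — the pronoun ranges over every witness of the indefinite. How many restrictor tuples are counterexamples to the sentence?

4

"him" takes "a player" as antecedent and "it" takes "a drill"; both are donkey pronouns co-varying with the restrictor.
Strong reading: for every (c,d,p) with showed(c,d,p), practised(p,d).
Restrictor triples: (c1,d1,p3)→practised(p3,d1) ✓  (c1,d2,p2)→practised(p2,d2) ✓  (c1,d3,p2)→practised(p2,d3) ✗  (c2,d1,p2)→practised(p2,d1) ✓  (c3,d1,p1)→practised(p1,d1) ✗  (c3,d1,p2)→practised(p2,d1) ✓  (c3,d2,p3)→practised(p3,d2) ✓  (c4,d1,p3)→practised(p3,d1) ✓  (c4,d3,p1)→practised(p1,d3) ✗  (c4,d3,p2)→practised(p2,d3) ✗
Counterexamples (restrictor triples failing the scope): 4.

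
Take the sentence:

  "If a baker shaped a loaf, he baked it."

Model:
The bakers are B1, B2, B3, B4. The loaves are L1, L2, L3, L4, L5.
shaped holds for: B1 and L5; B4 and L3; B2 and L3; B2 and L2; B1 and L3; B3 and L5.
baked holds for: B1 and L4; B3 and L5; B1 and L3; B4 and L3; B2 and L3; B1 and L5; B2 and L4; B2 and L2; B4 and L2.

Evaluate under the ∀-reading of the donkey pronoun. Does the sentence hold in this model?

True

"it" takes "a loaf" as antecedent — a donkey pronoun bound across the clause boundary.
Strong reading: for every (b,l) with shaped(b,l), baked(b,l).
Restrictor pairs: (B1,L3) ✓  (B1,L5) ✓  (B2,L2) ✓  (B2,L3) ✓  (B3,L5) ✓  (B4,L3) ✓
Every restrictor pair satisfies the scope.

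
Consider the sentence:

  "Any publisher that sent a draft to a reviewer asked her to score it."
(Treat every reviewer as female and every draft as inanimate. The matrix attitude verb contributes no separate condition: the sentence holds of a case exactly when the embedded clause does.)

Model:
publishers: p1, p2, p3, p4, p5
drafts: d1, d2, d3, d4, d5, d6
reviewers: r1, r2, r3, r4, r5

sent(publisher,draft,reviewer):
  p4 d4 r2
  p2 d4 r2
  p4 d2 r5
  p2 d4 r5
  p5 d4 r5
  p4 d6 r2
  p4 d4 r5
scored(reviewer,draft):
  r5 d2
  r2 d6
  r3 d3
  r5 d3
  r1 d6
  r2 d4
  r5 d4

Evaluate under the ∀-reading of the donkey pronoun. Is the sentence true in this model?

"her" takes "a reviewer" as antecedent and "it" takes "a draft"; both are donkey pronouns co-varying with the restrictor.
Strong reading: for every (p,d,r) with sent(p,d,r), scored(r,d).
Restrictor triples: (p2,d4,r2)→scored(r2,d4) ✓  (p2,d4,r5)→scored(r5,d4) ✓  (p4,d2,r5)→scored(r5,d2) ✓  (p4,d4,r2)→scored(r2,d4) ✓  (p4,d4,r5)→scored(r5,d4) ✓  (p4,d6,r2)→scored(r2,d6) ✓  (p5,d4,r5)→scored(r5,d4) ✓
Every restrictor triple satisfies the scope.

True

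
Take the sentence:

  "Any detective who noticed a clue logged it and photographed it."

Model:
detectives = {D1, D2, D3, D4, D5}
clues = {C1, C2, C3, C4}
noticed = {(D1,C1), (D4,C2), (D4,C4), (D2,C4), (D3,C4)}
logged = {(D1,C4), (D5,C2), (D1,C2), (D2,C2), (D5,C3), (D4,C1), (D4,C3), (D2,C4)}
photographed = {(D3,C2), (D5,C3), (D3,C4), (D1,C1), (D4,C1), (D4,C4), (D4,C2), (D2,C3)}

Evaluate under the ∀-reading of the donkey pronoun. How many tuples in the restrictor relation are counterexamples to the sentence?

5

"it" takes "a clue" as antecedent — a donkey pronoun bound across the clause boundary.
Strong reading: for every (d,c) with noticed(d,c), logged(d,c) ∧ photographed(d,c).
Restrictor pairs: (D1,C1) ✗  (D2,C4) ✗  (D3,C4) ✗  (D4,C2) ✗  (D4,C4) ✗
Counterexamples (restrictor pairs failing the scope): 5.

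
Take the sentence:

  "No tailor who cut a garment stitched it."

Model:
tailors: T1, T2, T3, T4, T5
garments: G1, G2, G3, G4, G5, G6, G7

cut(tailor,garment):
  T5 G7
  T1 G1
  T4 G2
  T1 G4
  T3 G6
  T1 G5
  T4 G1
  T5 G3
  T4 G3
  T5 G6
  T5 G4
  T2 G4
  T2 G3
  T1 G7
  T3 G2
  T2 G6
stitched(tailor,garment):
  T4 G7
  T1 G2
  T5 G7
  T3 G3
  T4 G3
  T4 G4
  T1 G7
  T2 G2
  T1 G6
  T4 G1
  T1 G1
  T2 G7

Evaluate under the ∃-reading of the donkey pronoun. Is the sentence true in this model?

False

"it" takes "a garment" as antecedent — a donkey pronoun bound across the clause boundary.
Truth condition: for no (t,g) with cut(t,g) does stitched(t,g) hold.
Restrictor pairs — does the scope hold? (T1,G1):holds  (T1,G4):fails  (T1,G5):fails  (T1,G7):holds  (T2,G3):fails  (T2,G4):fails  (T2,G6):fails  (T3,G2):fails  (T3,G6):fails  (T4,G1):holds  (T4,G2):fails  (T4,G3):holds  (T5,G3):fails  (T5,G4):fails  (T5,G6):fails  (T5,G7):holds
Scope holds for 5 pair(s), so the sentence is false.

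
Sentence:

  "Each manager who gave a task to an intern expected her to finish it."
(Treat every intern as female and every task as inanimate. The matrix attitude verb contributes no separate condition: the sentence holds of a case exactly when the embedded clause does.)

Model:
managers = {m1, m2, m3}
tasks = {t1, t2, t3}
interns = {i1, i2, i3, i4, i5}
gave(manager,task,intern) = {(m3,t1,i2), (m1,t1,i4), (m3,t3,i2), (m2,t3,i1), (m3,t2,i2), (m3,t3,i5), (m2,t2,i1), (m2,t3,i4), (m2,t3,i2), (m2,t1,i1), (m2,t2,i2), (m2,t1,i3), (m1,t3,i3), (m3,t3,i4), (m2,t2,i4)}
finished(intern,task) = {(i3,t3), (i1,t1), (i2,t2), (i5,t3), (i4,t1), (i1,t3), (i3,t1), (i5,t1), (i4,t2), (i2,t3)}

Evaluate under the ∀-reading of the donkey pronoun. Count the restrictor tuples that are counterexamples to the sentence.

4

"her" takes "an intern" as antecedent and "it" takes "a task"; both are donkey pronouns co-varying with the restrictor.
Strong reading: for every (m,t,i) with gave(m,t,i), finished(i,t).
Restrictor triples: (m1,t1,i4)→finished(i4,t1) ✓  (m1,t3,i3)→finished(i3,t3) ✓  (m2,t1,i1)→finished(i1,t1) ✓  (m2,t1,i3)→finished(i3,t1) ✓  (m2,t2,i1)→finished(i1,t2) ✗  (m2,t2,i2)→finished(i2,t2) ✓  (m2,t2,i4)→finished(i4,t2) ✓  (m2,t3,i1)→finished(i1,t3) ✓  (m2,t3,i2)→finished(i2,t3) ✓  (m2,t3,i4)→finished(i4,t3) ✗  (m3,t1,i2)→finished(i2,t1) ✗  (m3,t2,i2)→finished(i2,t2) ✓  (m3,t3,i2)→finished(i2,t3) ✓  (m3,t3,i4)→finished(i4,t3) ✗  (m3,t3,i5)→finished(i5,t3) ✓
Counterexamples (restrictor triples failing the scope): 4.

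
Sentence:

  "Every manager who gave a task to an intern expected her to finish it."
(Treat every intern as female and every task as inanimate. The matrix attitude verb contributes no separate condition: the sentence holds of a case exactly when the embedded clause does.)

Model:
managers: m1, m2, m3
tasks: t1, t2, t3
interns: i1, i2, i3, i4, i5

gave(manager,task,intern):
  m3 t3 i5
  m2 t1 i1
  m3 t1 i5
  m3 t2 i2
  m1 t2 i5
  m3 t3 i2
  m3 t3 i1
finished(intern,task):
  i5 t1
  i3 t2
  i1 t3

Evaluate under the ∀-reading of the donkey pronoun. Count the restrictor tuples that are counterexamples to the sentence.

"her" takes "an intern" as antecedent and "it" takes "a task"; both are donkey pronouns co-varying with the restrictor.
Strong reading: for every (m,t,i) with gave(m,t,i), finished(i,t).
Restrictor triples: (m1,t2,i5)→finished(i5,t2) ✗  (m2,t1,i1)→finished(i1,t1) ✗  (m3,t1,i5)→finished(i5,t1) ✓  (m3,t2,i2)→finished(i2,t2) ✗  (m3,t3,i1)→finished(i1,t3) ✓  (m3,t3,i2)→finished(i2,t3) ✗  (m3,t3,i5)→finished(i5,t3) ✗
Counterexamples (restrictor triples failing the scope): 5.

5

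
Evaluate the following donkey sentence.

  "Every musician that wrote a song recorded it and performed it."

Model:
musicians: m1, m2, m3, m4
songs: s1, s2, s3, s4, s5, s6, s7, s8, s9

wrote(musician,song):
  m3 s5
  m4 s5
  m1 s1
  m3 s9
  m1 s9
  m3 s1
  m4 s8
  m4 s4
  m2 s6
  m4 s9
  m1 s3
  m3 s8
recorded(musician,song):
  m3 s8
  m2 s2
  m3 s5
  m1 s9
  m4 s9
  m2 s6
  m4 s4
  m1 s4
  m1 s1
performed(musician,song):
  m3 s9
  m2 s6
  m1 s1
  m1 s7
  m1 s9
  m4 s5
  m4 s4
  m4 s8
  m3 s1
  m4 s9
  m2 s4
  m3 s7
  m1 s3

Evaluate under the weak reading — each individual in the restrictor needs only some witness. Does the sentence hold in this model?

False

"it" takes "a song" as antecedent — a donkey pronoun bound across the clause boundary.
Weak reading: every musician m with some wrote-song has at least one wrote-song s such that recorded(m,s) ∧ performed(m,s).
Per musician: m1:✓  m2:✓  m3:✗  m4:✓
m3 has no witness among its wrote-songs.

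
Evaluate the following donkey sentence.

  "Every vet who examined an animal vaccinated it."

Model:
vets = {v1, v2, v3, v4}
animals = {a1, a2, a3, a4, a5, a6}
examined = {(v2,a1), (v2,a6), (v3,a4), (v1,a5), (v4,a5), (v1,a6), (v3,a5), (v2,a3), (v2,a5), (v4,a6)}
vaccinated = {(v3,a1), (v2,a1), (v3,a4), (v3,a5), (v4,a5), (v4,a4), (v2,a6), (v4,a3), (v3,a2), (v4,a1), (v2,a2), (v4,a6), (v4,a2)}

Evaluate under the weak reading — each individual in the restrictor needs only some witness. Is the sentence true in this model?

"it" takes "an animal" as antecedent — a donkey pronoun bound across the clause boundary.
Weak reading: every vet v with some examined-animal has at least one examined-animal a such that vaccinated(v,a).
Per vet: v1:✗  v2:✓  v3:✓  v4:✓
v1 has no witness among its examined-animals.

False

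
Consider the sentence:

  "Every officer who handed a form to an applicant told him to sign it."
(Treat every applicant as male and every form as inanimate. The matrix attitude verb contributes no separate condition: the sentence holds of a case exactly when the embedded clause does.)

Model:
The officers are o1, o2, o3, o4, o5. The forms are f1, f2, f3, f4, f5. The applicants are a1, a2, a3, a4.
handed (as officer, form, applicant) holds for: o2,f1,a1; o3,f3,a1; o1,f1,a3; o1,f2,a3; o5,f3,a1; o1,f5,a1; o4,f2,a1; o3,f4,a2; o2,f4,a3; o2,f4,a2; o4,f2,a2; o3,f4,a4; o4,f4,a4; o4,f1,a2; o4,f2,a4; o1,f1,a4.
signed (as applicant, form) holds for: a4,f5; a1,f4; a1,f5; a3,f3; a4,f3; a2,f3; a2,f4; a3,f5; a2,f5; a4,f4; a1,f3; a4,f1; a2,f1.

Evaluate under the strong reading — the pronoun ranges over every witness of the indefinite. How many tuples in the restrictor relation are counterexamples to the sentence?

7

"him" takes "an applicant" as antecedent and "it" takes "a form"; both are donkey pronouns co-varying with the restrictor.
Strong reading: for every (o,f,a) with handed(o,f,a), signed(a,f).
Restrictor triples: (o1,f1,a3)→signed(a3,f1) ✗  (o1,f1,a4)→signed(a4,f1) ✓  (o1,f2,a3)→signed(a3,f2) ✗  (o1,f5,a1)→signed(a1,f5) ✓  (o2,f1,a1)→signed(a1,f1) ✗  (o2,f4,a2)→signed(a2,f4) ✓  (o2,f4,a3)→signed(a3,f4) ✗  (o3,f3,a1)→signed(a1,f3) ✓  (o3,f4,a2)→signed(a2,f4) ✓  (o3,f4,a4)→signed(a4,f4) ✓  (o4,f1,a2)→signed(a2,f1) ✓  (o4,f2,a1)→signed(a1,f2) ✗  (o4,f2,a2)→signed(a2,f2) ✗  (o4,f2,a4)→signed(a4,f2) ✗  (o4,f4,a4)→signed(a4,f4) ✓  (o5,f3,a1)→signed(a1,f3) ✓
Counterexamples (restrictor triples failing the scope): 7.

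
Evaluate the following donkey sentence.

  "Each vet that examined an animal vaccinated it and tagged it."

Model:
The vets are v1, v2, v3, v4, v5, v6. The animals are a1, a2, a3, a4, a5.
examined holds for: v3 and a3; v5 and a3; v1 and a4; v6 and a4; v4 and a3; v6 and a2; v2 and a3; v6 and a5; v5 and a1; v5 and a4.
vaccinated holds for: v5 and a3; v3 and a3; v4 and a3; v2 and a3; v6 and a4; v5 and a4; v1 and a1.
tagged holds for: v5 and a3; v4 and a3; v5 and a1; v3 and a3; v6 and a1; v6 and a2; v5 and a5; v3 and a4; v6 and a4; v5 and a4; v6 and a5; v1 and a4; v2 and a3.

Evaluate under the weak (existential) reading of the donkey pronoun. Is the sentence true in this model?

"it" takes "an animal" as antecedent — a donkey pronoun bound across the clause boundary.
Weak reading: every vet v with some examined-animal has at least one examined-animal a such that vaccinated(v,a) ∧ tagged(v,a).
Per vet: v1:✗  v2:✓  v3:✓  v4:✓  v5:✓  v6:✓
v1 has no witness among its examined-animals.

False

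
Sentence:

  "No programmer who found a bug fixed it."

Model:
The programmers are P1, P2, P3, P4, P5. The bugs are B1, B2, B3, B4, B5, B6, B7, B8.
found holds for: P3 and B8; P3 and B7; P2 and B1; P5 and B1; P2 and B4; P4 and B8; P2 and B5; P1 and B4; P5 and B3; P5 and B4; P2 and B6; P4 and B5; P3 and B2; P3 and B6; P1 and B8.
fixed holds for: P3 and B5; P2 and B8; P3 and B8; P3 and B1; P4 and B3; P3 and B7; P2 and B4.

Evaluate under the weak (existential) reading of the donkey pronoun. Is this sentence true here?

"it" takes "a bug" as antecedent — a donkey pronoun bound across the clause boundary.
Truth condition: for no (p,b) with found(p,b) does fixed(p,b) hold.
Restrictor pairs — does the scope hold? (P1,B4):fails  (P1,B8):fails  (P2,B1):fails  (P2,B4):holds  (P2,B5):fails  (P2,B6):fails  (P3,B2):fails  (P3,B6):fails  (P3,B7):holds  (P3,B8):holds  (P4,B5):fails  (P4,B8):fails  (P5,B1):fails  (P5,B3):fails  (P5,B4):fails
Scope holds for 3 pair(s), so the sentence is false.

False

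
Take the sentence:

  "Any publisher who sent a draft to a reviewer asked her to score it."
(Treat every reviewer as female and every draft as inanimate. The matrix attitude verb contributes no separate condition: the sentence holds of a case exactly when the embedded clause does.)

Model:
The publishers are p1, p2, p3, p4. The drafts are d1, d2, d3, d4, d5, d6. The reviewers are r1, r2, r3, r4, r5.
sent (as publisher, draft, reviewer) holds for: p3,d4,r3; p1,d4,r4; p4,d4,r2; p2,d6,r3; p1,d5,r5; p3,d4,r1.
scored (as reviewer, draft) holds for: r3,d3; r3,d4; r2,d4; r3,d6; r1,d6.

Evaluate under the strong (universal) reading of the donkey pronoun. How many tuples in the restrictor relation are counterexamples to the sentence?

"her" takes "a reviewer" as antecedent and "it" takes "a draft"; both are donkey pronouns co-varying with the restrictor.
Strong reading: for every (p,d,r) with sent(p,d,r), scored(r,d).
Restrictor triples: (p1,d4,r4)→scored(r4,d4) ✗  (p1,d5,r5)→scored(r5,d5) ✗  (p2,d6,r3)→scored(r3,d6) ✓  (p3,d4,r1)→scored(r1,d4) ✗  (p3,d4,r3)→scored(r3,d4) ✓  (p4,d4,r2)→scored(r2,d4) ✓
Counterexamples (restrictor triples failing the scope): 3.

3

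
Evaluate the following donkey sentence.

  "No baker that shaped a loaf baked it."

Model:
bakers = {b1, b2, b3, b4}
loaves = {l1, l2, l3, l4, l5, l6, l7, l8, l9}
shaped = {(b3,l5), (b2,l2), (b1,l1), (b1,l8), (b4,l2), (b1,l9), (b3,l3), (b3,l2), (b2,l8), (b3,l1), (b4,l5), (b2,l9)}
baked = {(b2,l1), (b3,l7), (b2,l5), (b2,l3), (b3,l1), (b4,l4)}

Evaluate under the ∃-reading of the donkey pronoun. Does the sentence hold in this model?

"it" takes "a loaf" as antecedent — a donkey pronoun bound across the clause boundary.
Truth condition: for no (b,l) with shaped(b,l) does baked(b,l) hold.
Restrictor pairs — does the scope hold? (b1,l1):fails  (b1,l8):fails  (b1,l9):fails  (b2,l2):fails  (b2,l8):fails  (b2,l9):fails  (b3,l1):holds  (b3,l2):fails  (b3,l3):fails  (b3,l5):fails  (b4,l2):fails  (b4,l5):fails
Scope holds for 1 pair(s), so the sentence is false.

False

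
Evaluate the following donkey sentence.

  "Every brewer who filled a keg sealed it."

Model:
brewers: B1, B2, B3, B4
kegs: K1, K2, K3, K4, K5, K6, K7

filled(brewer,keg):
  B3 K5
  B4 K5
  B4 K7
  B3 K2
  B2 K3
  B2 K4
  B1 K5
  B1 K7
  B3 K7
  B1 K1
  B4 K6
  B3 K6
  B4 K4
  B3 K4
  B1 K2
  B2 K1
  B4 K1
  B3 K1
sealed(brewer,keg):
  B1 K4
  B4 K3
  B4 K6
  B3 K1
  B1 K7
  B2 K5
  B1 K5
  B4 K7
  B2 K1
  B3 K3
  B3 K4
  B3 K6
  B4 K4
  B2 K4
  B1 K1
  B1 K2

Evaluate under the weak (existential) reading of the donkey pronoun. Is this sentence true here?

True

"it" takes "a keg" as antecedent — a donkey pronoun bound across the clause boundary.
Weak reading: every brewer b with some filled-keg has at least one filled-keg k such that sealed(b,k).
Per brewer: B1:✓  B2:✓  B3:✓  B4:✓
Every brewer in the restrictor has a witness.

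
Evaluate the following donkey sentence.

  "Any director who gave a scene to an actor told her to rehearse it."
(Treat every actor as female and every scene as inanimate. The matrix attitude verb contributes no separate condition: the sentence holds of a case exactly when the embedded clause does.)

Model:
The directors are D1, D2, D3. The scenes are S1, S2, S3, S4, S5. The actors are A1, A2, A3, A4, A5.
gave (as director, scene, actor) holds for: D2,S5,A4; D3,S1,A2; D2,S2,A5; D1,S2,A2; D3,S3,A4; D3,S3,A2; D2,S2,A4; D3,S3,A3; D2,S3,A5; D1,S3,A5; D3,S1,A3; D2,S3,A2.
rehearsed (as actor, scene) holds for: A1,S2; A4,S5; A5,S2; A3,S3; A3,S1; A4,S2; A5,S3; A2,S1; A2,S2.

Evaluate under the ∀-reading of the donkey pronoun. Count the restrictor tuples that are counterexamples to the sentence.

"her" takes "an actor" as antecedent and "it" takes "a scene"; both are donkey pronouns co-varying with the restrictor.
Strong reading: for every (d,s,a) with gave(d,s,a), rehearsed(a,s).
Restrictor triples: (D1,S2,A2)→rehearsed(A2,S2) ✓  (D1,S3,A5)→rehearsed(A5,S3) ✓  (D2,S2,A4)→rehearsed(A4,S2) ✓  (D2,S2,A5)→rehearsed(A5,S2) ✓  (D2,S3,A2)→rehearsed(A2,S3) ✗  (D2,S3,A5)→rehearsed(A5,S3) ✓  (D2,S5,A4)→rehearsed(A4,S5) ✓  (D3,S1,A2)→rehearsed(A2,S1) ✓  (D3,S1,A3)→rehearsed(A3,S1) ✓  (D3,S3,A2)→rehearsed(A2,S3) ✗  (D3,S3,A3)→rehearsed(A3,S3) ✓  (D3,S3,A4)→rehearsed(A4,S3) ✗
Counterexamples (restrictor triples failing the scope): 3.

3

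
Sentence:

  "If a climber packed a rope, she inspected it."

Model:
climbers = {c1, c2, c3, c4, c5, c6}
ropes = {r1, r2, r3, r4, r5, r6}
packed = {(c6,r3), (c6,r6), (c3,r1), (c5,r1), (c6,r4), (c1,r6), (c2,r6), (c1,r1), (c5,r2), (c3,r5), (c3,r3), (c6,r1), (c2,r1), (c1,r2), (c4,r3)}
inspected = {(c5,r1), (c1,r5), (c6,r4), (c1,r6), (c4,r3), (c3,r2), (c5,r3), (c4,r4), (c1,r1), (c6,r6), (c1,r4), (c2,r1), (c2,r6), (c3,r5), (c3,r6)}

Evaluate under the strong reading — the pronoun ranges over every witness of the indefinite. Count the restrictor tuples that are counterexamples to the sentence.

"it" takes "a rope" as antecedent — a donkey pronoun bound across the clause boundary.
Strong reading: for every (c,r) with packed(c,r), inspected(c,r).
Restrictor pairs: (c1,r1) ✓  (c1,r2) ✗  (c1,r6) ✓  (c2,r1) ✓  (c2,r6) ✓  (c3,r1) ✗  (c3,r3) ✗  (c3,r5) ✓  (c4,r3) ✓  (c5,r1) ✓  (c5,r2) ✗  (c6,r1) ✗  (c6,r3) ✗  (c6,r4) ✓  (c6,r6) ✓
Counterexamples (restrictor pairs failing the scope): 6.

6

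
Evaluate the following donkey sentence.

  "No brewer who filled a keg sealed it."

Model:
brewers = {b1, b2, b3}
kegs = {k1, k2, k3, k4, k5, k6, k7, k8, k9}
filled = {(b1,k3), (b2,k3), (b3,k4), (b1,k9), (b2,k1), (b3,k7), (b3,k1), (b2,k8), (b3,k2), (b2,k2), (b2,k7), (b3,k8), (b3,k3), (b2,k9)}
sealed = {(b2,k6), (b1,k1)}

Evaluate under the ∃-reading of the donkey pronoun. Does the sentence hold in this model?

True

"it" takes "a keg" as antecedent — a donkey pronoun bound across the clause boundary.
Truth condition: for no (b,k) with filled(b,k) does sealed(b,k) hold.
Restrictor pairs — does the scope hold? (b1,k3):fails  (b1,k9):fails  (b2,k1):fails  (b2,k2):fails  (b2,k3):fails  (b2,k7):fails  (b2,k8):fails  (b2,k9):fails  (b3,k1):fails  (b3,k2):fails  (b3,k3):fails  (b3,k4):fails  (b3,k7):fails  (b3,k8):fails
Scope holds for no restrictor pair, so the sentence is true.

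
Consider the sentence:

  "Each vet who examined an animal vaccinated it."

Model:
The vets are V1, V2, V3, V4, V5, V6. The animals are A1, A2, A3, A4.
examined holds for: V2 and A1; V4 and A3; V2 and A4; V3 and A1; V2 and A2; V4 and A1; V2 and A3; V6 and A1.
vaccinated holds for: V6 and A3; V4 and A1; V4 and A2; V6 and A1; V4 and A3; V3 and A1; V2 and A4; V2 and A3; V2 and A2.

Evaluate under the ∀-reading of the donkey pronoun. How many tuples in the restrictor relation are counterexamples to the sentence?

1

"it" takes "an animal" as antecedent — a donkey pronoun bound across the clause boundary.
Strong reading: for every (v,a) with examined(v,a), vaccinated(v,a).
Restrictor pairs: (V2,A1) ✗  (V2,A2) ✓  (V2,A3) ✓  (V2,A4) ✓  (V3,A1) ✓  (V4,A1) ✓  (V4,A3) ✓  (V6,A1) ✓
Counterexamples (restrictor pairs failing the scope): 1.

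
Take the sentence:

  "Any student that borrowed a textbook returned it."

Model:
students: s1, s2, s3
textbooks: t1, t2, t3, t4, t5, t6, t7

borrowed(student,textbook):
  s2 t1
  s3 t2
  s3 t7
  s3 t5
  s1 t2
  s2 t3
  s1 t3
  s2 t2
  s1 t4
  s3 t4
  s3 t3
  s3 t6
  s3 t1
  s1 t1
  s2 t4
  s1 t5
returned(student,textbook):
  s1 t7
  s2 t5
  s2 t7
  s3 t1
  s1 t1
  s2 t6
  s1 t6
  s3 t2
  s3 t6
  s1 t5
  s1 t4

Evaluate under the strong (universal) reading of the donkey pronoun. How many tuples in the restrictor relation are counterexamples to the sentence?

"it" takes "a textbook" as antecedent — a donkey pronoun bound across the clause boundary.
Strong reading: for every (s,t) with borrowed(s,t), returned(s,t).
Restrictor pairs: (s1,t1) ✓  (s1,t2) ✗  (s1,t3) ✗  (s1,t4) ✓  (s1,t5) ✓  (s2,t1) ✗  (s2,t2) ✗  (s2,t3) ✗  (s2,t4) ✗  (s3,t1) ✓  (s3,t2) ✓  (s3,t3) ✗  (s3,t4) ✗  (s3,t5) ✗  (s3,t6) ✓  (s3,t7) ✗
Counterexamples (restrictor pairs failing the scope): 10.

10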